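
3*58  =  174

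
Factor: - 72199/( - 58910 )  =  527/430 = 2^( - 1)  *5^( - 1 )*17^1*31^1*43^( - 1) 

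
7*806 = 5642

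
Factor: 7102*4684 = 33265768 = 2^3*53^1*67^1*1171^1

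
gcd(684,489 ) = 3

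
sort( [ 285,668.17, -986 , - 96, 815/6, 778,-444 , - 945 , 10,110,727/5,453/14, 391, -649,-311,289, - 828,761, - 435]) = [ - 986,-945, - 828, - 649, - 444, - 435, - 311, - 96, 10,453/14, 110,815/6,727/5, 285,289,  391, 668.17,  761,778]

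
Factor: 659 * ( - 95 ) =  - 62605 = - 5^1* 19^1*659^1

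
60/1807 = 60/1807= 0.03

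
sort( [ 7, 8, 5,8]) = [ 5, 7, 8,8]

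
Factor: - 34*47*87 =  - 139026 =- 2^1*3^1*17^1*29^1* 47^1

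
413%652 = 413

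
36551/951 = 38 + 413/951 = 38.43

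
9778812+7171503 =16950315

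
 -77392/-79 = 77392/79 =979.65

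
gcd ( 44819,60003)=1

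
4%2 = 0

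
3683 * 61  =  224663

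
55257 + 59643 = 114900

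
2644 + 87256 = 89900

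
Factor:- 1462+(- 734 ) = -2196 = - 2^2*3^2*61^1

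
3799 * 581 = 2207219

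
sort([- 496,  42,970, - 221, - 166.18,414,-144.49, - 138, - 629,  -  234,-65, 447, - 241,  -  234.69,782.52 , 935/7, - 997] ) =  [  -  997, - 629, - 496,-241, - 234.69,- 234, -221, - 166.18,-144.49,-138, - 65,  42,935/7, 414,447,782.52,970 ] 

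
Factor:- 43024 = -2^4*2689^1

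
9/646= 9/646 = 0.01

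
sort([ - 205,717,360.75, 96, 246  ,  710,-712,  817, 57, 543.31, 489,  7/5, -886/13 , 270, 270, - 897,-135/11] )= [  -  897,-712, - 205,-886/13, - 135/11, 7/5,57, 96, 246, 270, 270, 360.75, 489, 543.31, 710, 717,817]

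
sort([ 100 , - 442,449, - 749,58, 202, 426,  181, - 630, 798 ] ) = [ - 749, - 630, - 442, 58,100, 181 , 202,426, 449, 798]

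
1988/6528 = 497/1632 = 0.30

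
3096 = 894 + 2202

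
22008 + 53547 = 75555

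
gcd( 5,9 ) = 1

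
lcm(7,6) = 42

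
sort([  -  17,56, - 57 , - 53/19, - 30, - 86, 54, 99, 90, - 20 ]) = [ -86,  -  57, - 30,-20,  -  17, - 53/19, 54,56, 90, 99 ] 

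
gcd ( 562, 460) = 2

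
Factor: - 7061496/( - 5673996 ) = 2^1 * 3^( - 2 ) * 13^2*107^( - 1 )*491^(-1 ) * 1741^1= 588458/472833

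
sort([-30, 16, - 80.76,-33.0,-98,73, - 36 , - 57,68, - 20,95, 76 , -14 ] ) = [ - 98,-80.76, - 57,  -  36,  -  33.0, - 30,  -  20 ,-14, 16,68, 73,76, 95 ]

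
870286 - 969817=-99531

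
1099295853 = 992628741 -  - 106667112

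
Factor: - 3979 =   -  23^1*173^1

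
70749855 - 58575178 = 12174677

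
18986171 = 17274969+1711202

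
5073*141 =715293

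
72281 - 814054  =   - 741773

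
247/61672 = 19/4744 = 0.00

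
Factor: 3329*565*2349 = 3^4*5^1*29^1*113^1*3329^1 = 4418198865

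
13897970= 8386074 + 5511896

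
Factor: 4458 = 2^1*3^1*743^1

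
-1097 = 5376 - 6473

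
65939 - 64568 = 1371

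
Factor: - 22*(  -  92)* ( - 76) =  - 153824 = -2^5*11^1*19^1*23^1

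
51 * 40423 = 2061573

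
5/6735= 1/1347= 0.00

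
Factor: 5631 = 3^1 * 1877^1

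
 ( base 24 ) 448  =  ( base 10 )2408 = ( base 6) 15052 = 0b100101101000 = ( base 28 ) 320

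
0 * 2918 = 0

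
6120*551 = 3372120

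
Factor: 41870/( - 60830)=  -  53/77 = -7^(-1)*11^( - 1)*53^1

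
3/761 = 3/761=0.00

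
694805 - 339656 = 355149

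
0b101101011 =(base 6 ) 1403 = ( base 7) 1026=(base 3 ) 111110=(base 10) 363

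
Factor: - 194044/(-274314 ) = 278/393 = 2^1 *3^( - 1 )*131^( - 1 )*139^1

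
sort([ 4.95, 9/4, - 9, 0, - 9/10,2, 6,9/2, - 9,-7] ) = [ - 9,  -  9, - 7,  -  9/10,0,  2,9/4,9/2, 4.95, 6]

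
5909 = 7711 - 1802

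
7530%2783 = 1964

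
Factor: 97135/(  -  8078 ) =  - 2^(- 1) *5^1*7^(- 1 )*577^(  -  1 )*19427^1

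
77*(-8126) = -625702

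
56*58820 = 3293920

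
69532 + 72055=141587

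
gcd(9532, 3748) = 4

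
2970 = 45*66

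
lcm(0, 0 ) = 0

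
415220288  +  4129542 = 419349830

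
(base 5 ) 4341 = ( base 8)1124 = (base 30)JQ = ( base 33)I2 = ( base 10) 596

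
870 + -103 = 767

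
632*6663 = 4211016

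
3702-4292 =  - 590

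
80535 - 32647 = 47888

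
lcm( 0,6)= 0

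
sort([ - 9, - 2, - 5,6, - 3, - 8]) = [ - 9, -8, - 5, - 3, - 2, 6 ]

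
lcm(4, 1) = 4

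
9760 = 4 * 2440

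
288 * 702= 202176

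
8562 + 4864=13426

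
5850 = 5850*1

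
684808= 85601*8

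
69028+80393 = 149421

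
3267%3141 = 126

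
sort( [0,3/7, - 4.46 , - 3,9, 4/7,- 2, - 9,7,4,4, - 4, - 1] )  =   [ - 9,-4.46, - 4,- 3, - 2, - 1, 0,3/7, 4/7, 4,4,7,9] 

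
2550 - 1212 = 1338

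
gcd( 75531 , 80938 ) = 1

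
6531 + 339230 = 345761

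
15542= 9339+6203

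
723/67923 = 241/22641 = 0.01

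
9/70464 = 3/23488 = 0.00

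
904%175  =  29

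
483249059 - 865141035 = -381891976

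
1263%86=59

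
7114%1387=179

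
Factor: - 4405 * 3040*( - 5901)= 79021471200= 2^5*3^1*5^2*7^1*19^1 * 281^1*881^1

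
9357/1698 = 5 + 289/566 = 5.51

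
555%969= 555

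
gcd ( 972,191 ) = 1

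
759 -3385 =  - 2626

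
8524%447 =31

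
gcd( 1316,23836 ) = 4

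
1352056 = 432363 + 919693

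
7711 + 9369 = 17080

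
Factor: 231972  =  2^2*3^1*13^1*1487^1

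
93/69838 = 93/69838 = 0.00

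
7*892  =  6244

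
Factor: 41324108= 2^2 * 7^1 *1475861^1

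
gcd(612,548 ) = 4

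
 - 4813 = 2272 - 7085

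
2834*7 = 19838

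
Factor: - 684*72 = -49248 = -2^5*3^4*19^1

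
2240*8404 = 18824960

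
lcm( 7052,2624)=112832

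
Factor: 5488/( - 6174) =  - 2^3*3^( - 2 )  =  - 8/9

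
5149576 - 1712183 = 3437393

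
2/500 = 1/250 = 0.00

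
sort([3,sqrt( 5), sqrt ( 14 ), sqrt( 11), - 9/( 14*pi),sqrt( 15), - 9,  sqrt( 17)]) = [ - 9 , - 9/(14*pi ),sqrt(5), 3,sqrt( 11) , sqrt( 14 ),  sqrt( 15) , sqrt (17) ]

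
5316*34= 180744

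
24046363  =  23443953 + 602410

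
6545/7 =935 = 935.00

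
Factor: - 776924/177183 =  - 2^2*3^( - 2 )*43^1*4517^1*19687^ ( - 1 ) 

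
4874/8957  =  4874/8957 = 0.54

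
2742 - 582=2160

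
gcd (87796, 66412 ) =4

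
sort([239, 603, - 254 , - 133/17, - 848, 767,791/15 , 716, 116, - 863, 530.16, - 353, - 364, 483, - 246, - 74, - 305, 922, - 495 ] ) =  [ - 863, - 848, - 495 , - 364, - 353,-305, - 254, - 246,-74,-133/17, 791/15,116, 239, 483,530.16,603, 716,767, 922]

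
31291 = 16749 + 14542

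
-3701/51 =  - 73 + 22/51 = - 72.57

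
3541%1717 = 107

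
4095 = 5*819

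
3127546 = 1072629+2054917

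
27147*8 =217176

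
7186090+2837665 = 10023755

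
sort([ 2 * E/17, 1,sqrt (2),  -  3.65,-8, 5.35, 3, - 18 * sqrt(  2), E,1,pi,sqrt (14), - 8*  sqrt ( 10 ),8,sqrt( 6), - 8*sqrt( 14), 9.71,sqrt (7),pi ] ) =[ - 8 * sqrt( 14), - 18 * sqrt ( 2), - 8*sqrt( 10), - 8, - 3.65,  2 * E/17,1,1,sqrt( 2), sqrt( 6),sqrt ( 7),E, 3, pi,pi,sqrt(14),5.35,8,9.71 ] 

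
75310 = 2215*34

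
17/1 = 17= 17.00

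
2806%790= 436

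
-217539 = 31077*(-7 )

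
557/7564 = 557/7564 = 0.07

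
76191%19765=16896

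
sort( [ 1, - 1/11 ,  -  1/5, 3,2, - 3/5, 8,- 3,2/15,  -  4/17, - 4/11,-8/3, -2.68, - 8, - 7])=[ - 8, -7, - 3, - 2.68, - 8/3, - 3/5, - 4/11,  -  4/17, - 1/5,  -  1/11,2/15,  1 , 2, 3,8 ]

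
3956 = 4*989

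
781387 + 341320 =1122707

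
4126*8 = 33008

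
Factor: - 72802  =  -2^1*89^1 * 409^1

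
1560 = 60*26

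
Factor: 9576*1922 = 2^4*3^2*7^1*19^1*31^2  =  18405072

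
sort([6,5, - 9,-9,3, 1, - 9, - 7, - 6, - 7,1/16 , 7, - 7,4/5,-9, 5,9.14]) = [ - 9,  -  9, - 9, - 9, - 7, - 7, - 7, -6,1/16, 4/5,1 , 3,5,5,  6,7,9.14]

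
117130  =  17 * 6890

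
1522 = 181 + 1341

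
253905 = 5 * 50781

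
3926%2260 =1666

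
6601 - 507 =6094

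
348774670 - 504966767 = - 156192097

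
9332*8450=78855400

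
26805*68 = 1822740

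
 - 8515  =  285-8800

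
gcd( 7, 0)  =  7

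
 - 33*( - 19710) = 650430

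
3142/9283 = 3142/9283 = 0.34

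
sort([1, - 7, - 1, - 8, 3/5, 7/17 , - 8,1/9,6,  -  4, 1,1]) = [ - 8, - 8, - 7, - 4, - 1,1/9, 7/17,3/5,1,1,1,6 ] 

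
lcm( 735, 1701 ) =59535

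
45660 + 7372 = 53032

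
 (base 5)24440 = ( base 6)12354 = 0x74e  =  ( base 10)1870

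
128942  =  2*64471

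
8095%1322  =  163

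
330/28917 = 110/9639 = 0.01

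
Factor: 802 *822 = 659244 = 2^2*3^1*137^1*401^1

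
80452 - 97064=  - 16612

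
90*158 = 14220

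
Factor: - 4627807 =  - 23^1 *201209^1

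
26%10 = 6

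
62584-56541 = 6043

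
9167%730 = 407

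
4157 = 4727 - 570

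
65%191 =65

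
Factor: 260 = 2^2*5^1*13^1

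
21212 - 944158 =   -  922946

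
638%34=26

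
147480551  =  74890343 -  - 72590208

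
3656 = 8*457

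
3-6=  - 3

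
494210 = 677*730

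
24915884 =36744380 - 11828496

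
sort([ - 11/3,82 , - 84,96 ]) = [ - 84 , - 11/3, 82, 96] 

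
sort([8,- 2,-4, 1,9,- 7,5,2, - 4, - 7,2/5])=[ - 7,- 7, - 4, - 4, - 2,2/5,1,  2,5, 8,9]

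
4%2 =0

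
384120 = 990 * 388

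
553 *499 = 275947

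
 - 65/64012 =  -1 + 4919/4924=-0.00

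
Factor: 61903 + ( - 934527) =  - 2^4*54539^1 = - 872624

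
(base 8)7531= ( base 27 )5AE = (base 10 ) 3929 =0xF59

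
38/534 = 19/267 = 0.07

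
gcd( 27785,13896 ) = 1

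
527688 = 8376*63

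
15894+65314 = 81208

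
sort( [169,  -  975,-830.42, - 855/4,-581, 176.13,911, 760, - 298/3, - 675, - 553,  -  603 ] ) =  [  -  975, - 830.42 ,-675, - 603, - 581, - 553, - 855/4, - 298/3, 169, 176.13, 760, 911]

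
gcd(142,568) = 142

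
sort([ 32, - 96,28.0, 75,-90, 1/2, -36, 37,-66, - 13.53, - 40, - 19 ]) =[- 96, - 90, -66, - 40, - 36,-19, - 13.53, 1/2,28.0, 32, 37,75]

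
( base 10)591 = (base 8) 1117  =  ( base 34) HD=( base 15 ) 296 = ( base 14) 303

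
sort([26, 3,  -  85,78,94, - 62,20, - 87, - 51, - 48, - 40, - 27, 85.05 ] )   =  [ - 87, - 85, - 62,-51, - 48,  -  40,-27,3, 20, 26,  78,85.05,94 ] 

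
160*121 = 19360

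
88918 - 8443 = 80475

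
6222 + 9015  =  15237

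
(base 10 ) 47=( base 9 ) 52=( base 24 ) 1N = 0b101111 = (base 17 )2D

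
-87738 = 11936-99674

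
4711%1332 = 715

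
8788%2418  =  1534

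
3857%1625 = 607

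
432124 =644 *671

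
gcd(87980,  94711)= 53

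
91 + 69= 160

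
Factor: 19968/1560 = 64/5 = 2^6*5^( - 1)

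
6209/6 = 6209/6 =1034.83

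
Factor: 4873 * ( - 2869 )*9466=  - 132340709842 = -2^1*11^1*19^1*151^1*443^1*4733^1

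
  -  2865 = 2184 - 5049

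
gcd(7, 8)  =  1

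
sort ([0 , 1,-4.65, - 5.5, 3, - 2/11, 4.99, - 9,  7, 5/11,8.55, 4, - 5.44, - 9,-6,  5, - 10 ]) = [-10,-9,  -  9,-6, - 5.5,-5.44,-4.65,-2/11, 0, 5/11, 1, 3,4, 4.99,5,7, 8.55 ] 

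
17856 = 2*8928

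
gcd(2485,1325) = 5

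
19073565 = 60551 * 315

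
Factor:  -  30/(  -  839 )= 2^1*3^1* 5^1*839^( - 1) 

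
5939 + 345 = 6284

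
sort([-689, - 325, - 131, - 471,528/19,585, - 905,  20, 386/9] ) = [-905,-689,  -  471,-325, - 131,20, 528/19, 386/9, 585]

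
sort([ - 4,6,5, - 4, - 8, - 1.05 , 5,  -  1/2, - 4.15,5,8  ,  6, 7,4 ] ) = [ - 8, - 4.15, - 4, - 4, - 1.05, -1/2, 4 , 5,5,5,6,6,7,8] 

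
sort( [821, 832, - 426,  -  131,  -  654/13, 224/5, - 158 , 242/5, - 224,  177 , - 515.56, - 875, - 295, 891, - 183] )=[ - 875 , -515.56, - 426, - 295 ,-224,-183 ,-158, - 131, - 654/13, 224/5, 242/5,177,821, 832,  891 ] 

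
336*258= 86688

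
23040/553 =23040/553 = 41.66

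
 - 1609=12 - 1621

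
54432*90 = 4898880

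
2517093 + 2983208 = 5500301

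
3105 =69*45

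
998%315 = 53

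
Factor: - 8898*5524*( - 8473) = 416469573096 = 2^3 * 3^1*37^1*229^1*1381^1*1483^1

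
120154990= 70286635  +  49868355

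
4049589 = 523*7743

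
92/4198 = 46/2099 =0.02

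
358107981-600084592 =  - 241976611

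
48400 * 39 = 1887600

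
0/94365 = 0  =  0.00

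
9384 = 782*12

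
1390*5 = 6950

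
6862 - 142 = 6720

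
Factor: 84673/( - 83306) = - 2^( - 1)*23^ ( - 1 ) * 1811^( - 1) * 84673^1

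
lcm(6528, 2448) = 19584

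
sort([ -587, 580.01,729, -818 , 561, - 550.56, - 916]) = [-916, - 818  , - 587  , - 550.56, 561, 580.01, 729]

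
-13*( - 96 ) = 1248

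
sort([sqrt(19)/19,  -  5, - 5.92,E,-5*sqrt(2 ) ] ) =[ - 5*sqrt(2),-5.92, - 5, sqrt(19) /19,E ] 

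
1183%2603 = 1183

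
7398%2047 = 1257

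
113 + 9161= 9274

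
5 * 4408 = 22040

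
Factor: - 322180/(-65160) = 89/18=2^(-1)* 3^( -2)*89^1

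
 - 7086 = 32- 7118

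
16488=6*2748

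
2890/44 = 65 + 15/22  =  65.68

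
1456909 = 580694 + 876215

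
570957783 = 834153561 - 263195778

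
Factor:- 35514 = -2^1*3^2*1973^1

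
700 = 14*50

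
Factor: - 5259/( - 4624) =2^( - 4) * 3^1 * 17^( - 2) * 1753^1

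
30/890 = 3/89 = 0.03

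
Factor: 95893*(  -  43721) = - 7^2*19^1 * 103^1*43721^1 = - 4192537853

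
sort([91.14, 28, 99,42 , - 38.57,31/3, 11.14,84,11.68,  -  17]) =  [-38.57 ,-17, 31/3,11.14,11.68 , 28,42, 84,91.14,99]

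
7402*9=66618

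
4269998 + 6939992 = 11209990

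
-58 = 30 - 88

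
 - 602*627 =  - 377454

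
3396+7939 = 11335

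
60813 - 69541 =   -  8728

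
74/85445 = 74/85445 = 0.00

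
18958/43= 18958/43=440.88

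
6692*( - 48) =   -  321216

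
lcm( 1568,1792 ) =12544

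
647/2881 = 647/2881 = 0.22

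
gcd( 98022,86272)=2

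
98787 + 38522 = 137309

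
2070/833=2 + 404/833 =2.48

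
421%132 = 25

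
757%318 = 121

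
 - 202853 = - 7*28979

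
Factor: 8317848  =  2^3*3^1*7^2*11^1*643^1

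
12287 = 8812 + 3475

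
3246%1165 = 916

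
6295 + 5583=11878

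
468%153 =9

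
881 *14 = 12334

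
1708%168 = 28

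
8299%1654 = 29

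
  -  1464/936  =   - 61/39 = - 1.56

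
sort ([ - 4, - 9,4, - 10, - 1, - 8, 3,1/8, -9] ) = [ - 10, - 9,-9,  -  8 , - 4, - 1,1/8, 3,4]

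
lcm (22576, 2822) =22576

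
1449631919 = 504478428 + 945153491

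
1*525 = 525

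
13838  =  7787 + 6051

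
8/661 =8/661 = 0.01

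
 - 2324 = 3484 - 5808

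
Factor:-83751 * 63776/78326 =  - 2^4*3^1*1993^1* 27917^1 * 39163^(-1)=-2670651888/39163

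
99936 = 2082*48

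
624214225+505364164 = 1129578389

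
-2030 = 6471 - 8501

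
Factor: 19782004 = 2^2*11^1*449591^1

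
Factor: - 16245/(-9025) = 9/5 = 3^2*5^( - 1)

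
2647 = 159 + 2488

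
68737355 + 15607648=84345003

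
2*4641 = 9282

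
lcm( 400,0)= 0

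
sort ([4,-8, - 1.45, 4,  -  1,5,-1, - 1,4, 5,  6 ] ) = [-8,-1.45, - 1, - 1, - 1,4,  4, 4, 5, 5,6 ]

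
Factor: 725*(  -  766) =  - 2^1 * 5^2*29^1*383^1 = - 555350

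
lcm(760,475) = 3800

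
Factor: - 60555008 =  - 2^8*43^1*5501^1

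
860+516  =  1376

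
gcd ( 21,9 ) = 3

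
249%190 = 59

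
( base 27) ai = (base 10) 288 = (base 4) 10200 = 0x120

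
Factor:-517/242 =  - 2^( - 1)*11^(-1)*47^1 = - 47/22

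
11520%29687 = 11520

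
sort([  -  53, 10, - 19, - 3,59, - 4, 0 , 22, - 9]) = [ - 53, - 19, -9, - 4,-3, 0, 10, 22, 59 ]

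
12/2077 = 12/2077 =0.01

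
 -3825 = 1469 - 5294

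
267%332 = 267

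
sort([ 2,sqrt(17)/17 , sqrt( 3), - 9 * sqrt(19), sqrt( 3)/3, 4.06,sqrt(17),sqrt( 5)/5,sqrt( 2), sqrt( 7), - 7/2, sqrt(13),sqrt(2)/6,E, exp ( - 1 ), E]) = [-9*sqrt( 19 ),  -  7/2,sqrt(2)/6,sqrt(17)/17, exp( - 1),sqrt( 5)/5,sqrt(3 ) /3,sqrt(2 ),sqrt(3),2, sqrt(7),E, E,sqrt( 13 ),4.06, sqrt( 17)]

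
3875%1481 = 913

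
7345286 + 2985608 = 10330894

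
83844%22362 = 16758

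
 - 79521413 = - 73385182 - 6136231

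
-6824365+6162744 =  - 661621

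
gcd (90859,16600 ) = 1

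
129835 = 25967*5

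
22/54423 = 22/54423 = 0.00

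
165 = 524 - 359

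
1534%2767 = 1534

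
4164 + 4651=8815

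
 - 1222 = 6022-7244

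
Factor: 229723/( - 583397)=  - 13^1*41^1*431^1*583397^ (- 1)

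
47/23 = 47/23 = 2.04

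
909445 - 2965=906480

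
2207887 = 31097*71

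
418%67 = 16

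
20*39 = 780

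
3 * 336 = 1008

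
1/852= 1/852 =0.00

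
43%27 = 16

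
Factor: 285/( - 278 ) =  - 2^ (-1)*3^1*5^1*19^1*139^( - 1 )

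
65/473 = 65/473 = 0.14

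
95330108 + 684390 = 96014498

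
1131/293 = 1131/293=3.86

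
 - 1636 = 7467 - 9103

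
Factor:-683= - 683^1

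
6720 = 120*56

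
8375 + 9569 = 17944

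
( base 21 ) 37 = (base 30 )2a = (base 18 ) 3G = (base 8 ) 106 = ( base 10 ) 70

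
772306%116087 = 75784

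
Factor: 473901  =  3^1*47^1 *3361^1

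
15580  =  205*76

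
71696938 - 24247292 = 47449646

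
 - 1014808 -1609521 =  - 2624329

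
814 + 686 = 1500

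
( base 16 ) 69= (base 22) 4h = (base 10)105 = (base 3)10220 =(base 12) 89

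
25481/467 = 54 + 263/467 =54.56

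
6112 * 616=3764992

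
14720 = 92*160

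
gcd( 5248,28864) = 2624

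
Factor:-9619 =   -  9619^1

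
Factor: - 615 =  -  3^1*5^1*41^1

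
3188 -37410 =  - 34222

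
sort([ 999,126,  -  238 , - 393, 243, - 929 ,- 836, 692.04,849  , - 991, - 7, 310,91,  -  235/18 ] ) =[ - 991, - 929, - 836, - 393, - 238, - 235/18,-7,91,126,243, 310, 692.04, 849, 999 ]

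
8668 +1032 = 9700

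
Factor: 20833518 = 2^1*3^1*419^1*8287^1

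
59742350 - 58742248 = 1000102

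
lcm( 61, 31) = 1891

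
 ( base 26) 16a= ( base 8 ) 1512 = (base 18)2ae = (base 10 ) 842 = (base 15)3B2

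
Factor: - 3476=-2^2*11^1*79^1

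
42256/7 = 42256/7  =  6036.57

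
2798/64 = 43+23/32 = 43.72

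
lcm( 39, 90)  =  1170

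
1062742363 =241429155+821313208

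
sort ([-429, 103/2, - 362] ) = [ - 429, - 362, 103/2]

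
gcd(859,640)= 1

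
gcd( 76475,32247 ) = 1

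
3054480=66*46280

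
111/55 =2 + 1/55 = 2.02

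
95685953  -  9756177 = 85929776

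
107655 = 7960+99695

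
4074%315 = 294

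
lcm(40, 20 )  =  40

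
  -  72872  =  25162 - 98034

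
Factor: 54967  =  11^1*19^1*263^1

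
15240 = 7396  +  7844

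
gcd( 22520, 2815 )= 2815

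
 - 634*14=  - 8876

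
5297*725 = 3840325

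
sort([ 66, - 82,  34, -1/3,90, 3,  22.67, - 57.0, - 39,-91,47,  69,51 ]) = [ - 91, - 82, -57.0, - 39, - 1/3,3, 22.67,34, 47,51,66,69,90]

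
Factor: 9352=2^3*7^1*167^1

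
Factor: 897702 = 2^1 * 3^1*13^1 *17^1*677^1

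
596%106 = 66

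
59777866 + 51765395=111543261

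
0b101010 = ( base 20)22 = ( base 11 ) 39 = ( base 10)42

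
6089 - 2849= 3240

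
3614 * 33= 119262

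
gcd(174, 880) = 2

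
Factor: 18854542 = 2^1*7^1*1346753^1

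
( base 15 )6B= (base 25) 41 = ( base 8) 145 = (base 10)101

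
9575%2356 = 151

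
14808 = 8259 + 6549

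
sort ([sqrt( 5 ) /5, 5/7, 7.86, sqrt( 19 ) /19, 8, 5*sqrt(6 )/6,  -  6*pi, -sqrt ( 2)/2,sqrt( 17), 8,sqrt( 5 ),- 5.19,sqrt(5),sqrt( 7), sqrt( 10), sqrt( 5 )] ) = [  -  6 * pi, - 5.19, - sqrt(  2)/2,sqrt(19)/19,  sqrt(5)/5,5/7,5*sqrt(6)/6,sqrt( 5),  sqrt( 5),sqrt( 5),sqrt(7), sqrt(10),sqrt(17 ), 7.86, 8, 8]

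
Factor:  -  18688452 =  - 2^2*3^1*1557371^1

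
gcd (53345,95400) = 5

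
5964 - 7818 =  - 1854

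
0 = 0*184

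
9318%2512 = 1782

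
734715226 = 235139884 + 499575342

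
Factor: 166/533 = 2^1*13^( - 1 )*41^(-1)*83^1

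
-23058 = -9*2562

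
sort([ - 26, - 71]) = [ - 71, - 26] 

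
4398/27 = 1466/9 = 162.89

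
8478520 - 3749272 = 4729248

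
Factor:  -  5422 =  - 2^1* 2711^1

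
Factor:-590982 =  - 2^1*3^1*7^1*  14071^1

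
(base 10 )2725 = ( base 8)5245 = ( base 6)20341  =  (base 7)10642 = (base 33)2GJ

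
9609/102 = 3203/34=94.21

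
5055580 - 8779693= - 3724113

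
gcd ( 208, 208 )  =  208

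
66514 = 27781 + 38733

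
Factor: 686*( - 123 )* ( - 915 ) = 2^1*3^2*5^1*7^3* 41^1*61^1 = 77205870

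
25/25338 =25/25338 =0.00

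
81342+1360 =82702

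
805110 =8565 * 94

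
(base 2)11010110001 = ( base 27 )29c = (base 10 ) 1713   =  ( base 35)1dx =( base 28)255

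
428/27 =428/27 = 15.85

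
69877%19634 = 10975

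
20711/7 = 2958 + 5/7 = 2958.71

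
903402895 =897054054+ 6348841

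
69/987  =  23/329  =  0.07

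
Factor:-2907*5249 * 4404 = - 67199944572 = -  2^2*3^3*17^1*19^1*  29^1*181^1*367^1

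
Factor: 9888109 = 7^1*11^1*281^1*  457^1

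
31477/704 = 31477/704 = 44.71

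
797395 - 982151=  - 184756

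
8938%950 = 388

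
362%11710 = 362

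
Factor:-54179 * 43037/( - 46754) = 2^( - 1)*17^1*97^( - 1)  *241^(-1 )*3187^1*43037^1 =2331701623/46754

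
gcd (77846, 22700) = 2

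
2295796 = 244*9409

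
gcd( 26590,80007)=1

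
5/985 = 1/197 = 0.01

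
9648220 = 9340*1033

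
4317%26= 1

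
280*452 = 126560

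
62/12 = 31/6 =5.17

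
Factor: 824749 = 824749^1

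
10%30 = 10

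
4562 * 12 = 54744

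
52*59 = 3068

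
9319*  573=5339787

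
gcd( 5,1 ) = 1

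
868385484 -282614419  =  585771065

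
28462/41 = 28462/41 = 694.20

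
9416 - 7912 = 1504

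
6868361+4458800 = 11327161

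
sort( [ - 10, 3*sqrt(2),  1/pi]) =[ - 10, 1/pi,  3*sqrt( 2)]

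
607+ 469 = 1076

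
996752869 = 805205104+191547765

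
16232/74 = 219 + 13/37=219.35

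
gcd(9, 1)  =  1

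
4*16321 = 65284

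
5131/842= 6 + 79/842= 6.09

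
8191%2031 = 67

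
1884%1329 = 555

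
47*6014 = 282658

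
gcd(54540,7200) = 180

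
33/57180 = 11/19060 = 0.00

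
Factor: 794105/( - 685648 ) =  - 2^( - 4)*5^1*13^1*19^1*  643^1*42853^( -1 ) 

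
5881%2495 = 891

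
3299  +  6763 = 10062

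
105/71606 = 105/71606 = 0.00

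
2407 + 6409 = 8816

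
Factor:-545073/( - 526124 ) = 2^( - 2 ) * 3^1*31^1*103^( - 1 )*1277^( -1 )*5861^1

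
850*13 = 11050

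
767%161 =123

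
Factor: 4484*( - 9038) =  - 40526392  =  - 2^3 *19^1* 59^1*4519^1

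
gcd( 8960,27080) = 40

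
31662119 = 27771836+3890283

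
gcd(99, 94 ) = 1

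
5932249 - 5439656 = 492593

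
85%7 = 1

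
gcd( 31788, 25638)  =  6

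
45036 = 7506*6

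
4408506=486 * 9071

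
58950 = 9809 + 49141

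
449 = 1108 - 659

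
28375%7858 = 4801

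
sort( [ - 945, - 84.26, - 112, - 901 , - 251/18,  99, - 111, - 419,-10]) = [- 945, - 901, - 419 , - 112 , - 111, - 84.26, - 251/18 , - 10,99]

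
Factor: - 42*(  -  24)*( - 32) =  - 32256=-2^9 * 3^2*7^1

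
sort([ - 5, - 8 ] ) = [ - 8 ,-5 ] 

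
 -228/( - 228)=1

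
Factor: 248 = 2^3*31^1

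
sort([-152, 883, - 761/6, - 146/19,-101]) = [-152,-761/6,-101, - 146/19,883]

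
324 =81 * 4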